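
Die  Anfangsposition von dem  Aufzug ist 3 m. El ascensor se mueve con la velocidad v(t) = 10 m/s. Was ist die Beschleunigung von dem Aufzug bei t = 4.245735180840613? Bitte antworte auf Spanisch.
Debemos derivar nuestra ecuación de la velocidad v(t) = 10 1 vez. Tomando d/dt de v(t), encontramos a(t) = 0. Usando a(t) = 0 y sustituyendo t = 4.245735180840613, encontramos a = 0.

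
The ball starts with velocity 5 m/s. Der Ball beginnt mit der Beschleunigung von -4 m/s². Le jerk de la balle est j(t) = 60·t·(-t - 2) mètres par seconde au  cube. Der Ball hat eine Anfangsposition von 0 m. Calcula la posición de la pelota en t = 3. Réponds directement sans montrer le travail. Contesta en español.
x(3) = -651.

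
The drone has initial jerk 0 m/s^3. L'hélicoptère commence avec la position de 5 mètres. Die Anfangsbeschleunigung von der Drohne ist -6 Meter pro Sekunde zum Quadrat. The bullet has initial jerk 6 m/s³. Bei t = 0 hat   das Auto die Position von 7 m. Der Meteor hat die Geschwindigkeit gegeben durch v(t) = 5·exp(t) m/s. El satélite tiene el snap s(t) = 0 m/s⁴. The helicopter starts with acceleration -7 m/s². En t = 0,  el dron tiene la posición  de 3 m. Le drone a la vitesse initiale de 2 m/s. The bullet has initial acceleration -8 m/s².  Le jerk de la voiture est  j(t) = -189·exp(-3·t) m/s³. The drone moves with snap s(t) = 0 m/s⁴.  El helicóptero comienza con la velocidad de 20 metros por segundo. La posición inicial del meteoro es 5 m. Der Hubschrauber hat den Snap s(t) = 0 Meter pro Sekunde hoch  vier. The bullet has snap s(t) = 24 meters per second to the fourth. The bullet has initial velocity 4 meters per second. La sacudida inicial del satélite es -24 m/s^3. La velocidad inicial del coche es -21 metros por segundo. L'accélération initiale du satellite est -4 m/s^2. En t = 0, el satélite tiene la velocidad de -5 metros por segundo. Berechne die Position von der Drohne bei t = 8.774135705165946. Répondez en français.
Nous devons intégrer notre équation du snap s(t) = 0 4 fois. L'intégrale du snap est le jerk. En utilisant j(0) = 0, nous obtenons j(t) = 0. En prenant ∫j(t)dt et en appliquant a(0) = -6, nous trouvons a(t) = -6. En prenant ∫a(t)dt et en appliquant v(0) = 2, nous trouvons v(t) = 2 - 6·t. En prenant ∫v(t)dt et en appliquant x(0) = 3, nous trouvons x(t) = -3·t^2 + 2·t + 3. En utilisant x(t) = -3·t^2 + 2·t + 3 et en substituant t = 8.774135705165946, nous trouvons x = -210.408100707672.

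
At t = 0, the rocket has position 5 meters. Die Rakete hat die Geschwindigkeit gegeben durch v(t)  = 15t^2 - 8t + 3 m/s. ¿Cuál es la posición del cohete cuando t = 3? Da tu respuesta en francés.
Nous devons intégrer notre équation de la vitesse v(t) = 15·t^2 - 8·t + 3 1 fois. La primitive de la vitesse, avec x(0) = 5, donne la position: x(t) = 5·t^3 - 4·t^2 + 3·t + 5. De l'équation de la position x(t) = 5·t^3 - 4·t^2 + 3·t + 5, nous substituons t = 3 pour obtenir x = 113.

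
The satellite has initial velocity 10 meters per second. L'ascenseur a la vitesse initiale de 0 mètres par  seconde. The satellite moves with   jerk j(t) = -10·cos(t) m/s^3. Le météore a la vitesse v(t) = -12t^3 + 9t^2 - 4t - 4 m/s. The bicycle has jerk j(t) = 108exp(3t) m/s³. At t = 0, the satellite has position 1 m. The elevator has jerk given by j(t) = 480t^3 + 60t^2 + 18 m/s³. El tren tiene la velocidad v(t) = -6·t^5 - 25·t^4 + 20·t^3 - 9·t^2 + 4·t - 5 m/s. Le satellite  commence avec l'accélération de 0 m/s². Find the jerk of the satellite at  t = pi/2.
From the given jerk equation j(t) = -10·cos(t), we substitute t = pi/2 to get j = 0.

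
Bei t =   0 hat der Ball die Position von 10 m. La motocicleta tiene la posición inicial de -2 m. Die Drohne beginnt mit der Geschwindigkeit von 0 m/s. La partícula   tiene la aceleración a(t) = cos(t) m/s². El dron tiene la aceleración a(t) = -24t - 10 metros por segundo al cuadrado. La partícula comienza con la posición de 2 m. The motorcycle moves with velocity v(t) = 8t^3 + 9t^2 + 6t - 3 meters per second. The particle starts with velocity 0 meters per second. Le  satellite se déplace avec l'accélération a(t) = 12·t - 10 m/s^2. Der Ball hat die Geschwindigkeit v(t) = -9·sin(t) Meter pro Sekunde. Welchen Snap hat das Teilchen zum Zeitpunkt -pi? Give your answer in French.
Pour résoudre ceci, nous devons prendre 2 dérivées de notre équation de l'accélération a(t) = cos(t). En prenant d/dt de a(t), nous trouvons j(t) = -sin(t). En dérivant le jerk, nous obtenons le snap: s(t) = -cos(t). De l'équation du snap s(t) = -cos(t), nous substituons t = -pi pour obtenir s = 1.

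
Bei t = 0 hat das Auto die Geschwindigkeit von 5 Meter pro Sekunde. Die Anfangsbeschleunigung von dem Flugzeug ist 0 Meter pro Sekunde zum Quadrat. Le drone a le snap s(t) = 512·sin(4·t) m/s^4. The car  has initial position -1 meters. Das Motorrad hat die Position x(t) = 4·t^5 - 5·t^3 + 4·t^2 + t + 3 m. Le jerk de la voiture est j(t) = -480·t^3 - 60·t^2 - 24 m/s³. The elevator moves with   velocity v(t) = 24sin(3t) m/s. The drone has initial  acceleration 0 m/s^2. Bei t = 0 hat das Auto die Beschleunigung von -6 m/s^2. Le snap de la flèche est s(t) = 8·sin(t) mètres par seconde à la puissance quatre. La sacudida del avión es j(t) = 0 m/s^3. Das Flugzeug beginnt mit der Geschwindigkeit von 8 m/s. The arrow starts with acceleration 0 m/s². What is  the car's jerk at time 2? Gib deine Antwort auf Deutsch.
Wir haben den Ruck j(t) = -480·t^3 - 60·t^2 - 24. Durch Einsetzen von t = 2: j(2) = -4104.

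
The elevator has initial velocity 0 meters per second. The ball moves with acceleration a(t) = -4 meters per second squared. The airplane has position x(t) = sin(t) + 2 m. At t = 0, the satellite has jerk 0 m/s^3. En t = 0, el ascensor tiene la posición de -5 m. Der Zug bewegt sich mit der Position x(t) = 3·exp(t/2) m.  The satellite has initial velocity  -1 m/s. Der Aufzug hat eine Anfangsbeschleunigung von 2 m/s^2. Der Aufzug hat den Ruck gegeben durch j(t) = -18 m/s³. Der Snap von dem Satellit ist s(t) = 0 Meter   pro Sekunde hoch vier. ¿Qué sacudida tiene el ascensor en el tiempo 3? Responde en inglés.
Using j(t) = -18 and substituting t = 3, we find j = -18.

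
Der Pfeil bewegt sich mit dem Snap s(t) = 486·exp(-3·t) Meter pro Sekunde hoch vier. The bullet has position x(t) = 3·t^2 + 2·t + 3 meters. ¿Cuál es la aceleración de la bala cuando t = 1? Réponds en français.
Nous devons dériver notre équation de la position x(t) = 3·t^2 + 2·t + 3 2 fois. La dérivée de la position donne la vitesse: v(t) = 6·t + 2. En prenant d/dt de v(t), nous trouvons a(t) = 6. De l'équation de l'accélération a(t) = 6, nous substituons t = 1 pour obtenir a = 6.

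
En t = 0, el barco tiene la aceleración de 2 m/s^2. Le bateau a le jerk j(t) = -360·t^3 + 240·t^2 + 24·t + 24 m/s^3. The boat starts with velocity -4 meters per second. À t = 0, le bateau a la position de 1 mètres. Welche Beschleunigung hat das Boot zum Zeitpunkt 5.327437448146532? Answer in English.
Starting from jerk j(t) = -360·t^3 + 240·t^2 + 24·t + 24, we take 1 antiderivative. Integrating jerk and using the initial condition a(0) = 2, we get a(t) = -90·t^4 + 80·t^3 + 12·t^2 + 24·t + 2. Using a(t) = -90·t^4 + 80·t^3 + 12·t^2 + 24·t + 2 and substituting t = 5.327437448146532, we find a = -59929.7882698208.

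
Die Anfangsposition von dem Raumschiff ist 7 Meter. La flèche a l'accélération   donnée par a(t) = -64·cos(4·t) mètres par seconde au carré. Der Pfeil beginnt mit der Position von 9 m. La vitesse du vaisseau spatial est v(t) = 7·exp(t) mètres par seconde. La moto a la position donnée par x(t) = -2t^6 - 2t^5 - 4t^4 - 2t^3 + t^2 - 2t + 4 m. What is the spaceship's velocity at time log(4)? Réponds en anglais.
Using v(t) = 7·exp(t) and substituting t = log(4), we find v = 28.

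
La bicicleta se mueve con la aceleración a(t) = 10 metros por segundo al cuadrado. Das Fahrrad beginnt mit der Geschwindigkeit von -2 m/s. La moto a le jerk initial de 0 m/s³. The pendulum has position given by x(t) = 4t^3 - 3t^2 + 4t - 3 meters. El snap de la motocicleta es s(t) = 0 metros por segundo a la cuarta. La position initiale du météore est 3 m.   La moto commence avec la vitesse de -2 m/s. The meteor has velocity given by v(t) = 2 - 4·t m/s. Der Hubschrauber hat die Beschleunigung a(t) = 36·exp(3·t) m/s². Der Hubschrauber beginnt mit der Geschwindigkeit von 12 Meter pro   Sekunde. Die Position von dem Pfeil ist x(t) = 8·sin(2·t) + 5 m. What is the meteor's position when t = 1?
We need to integrate our velocity equation v(t) = 2 - 4·t 1 time. Taking ∫v(t)dt and applying x(0) = 3, we find x(t) = -2·t^2 + 2·t + 3. From the given position equation x(t) = -2·t^2 + 2·t + 3, we substitute t = 1 to get x = 3.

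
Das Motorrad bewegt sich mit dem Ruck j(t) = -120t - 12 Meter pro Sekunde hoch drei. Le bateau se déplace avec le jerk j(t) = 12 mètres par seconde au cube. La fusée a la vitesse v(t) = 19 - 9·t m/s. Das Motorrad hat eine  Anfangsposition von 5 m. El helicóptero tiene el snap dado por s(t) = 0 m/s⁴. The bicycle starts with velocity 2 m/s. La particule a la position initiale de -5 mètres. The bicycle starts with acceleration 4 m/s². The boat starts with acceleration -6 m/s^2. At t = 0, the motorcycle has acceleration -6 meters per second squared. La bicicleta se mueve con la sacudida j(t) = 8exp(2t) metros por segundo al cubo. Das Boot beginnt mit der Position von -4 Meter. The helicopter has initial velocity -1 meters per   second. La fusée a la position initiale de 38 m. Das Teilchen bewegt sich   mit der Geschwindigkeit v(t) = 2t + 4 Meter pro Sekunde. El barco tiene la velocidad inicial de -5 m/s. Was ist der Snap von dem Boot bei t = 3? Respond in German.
Wir müssen unsere Gleichung für den Ruck j(t) = 12 1-mal ableiten. Mit d/dt von j(t) finden wir s(t) = 0. Aus der Gleichung für den Snap s(t) = 0, setzen wir t = 3 ein und erhalten s = 0.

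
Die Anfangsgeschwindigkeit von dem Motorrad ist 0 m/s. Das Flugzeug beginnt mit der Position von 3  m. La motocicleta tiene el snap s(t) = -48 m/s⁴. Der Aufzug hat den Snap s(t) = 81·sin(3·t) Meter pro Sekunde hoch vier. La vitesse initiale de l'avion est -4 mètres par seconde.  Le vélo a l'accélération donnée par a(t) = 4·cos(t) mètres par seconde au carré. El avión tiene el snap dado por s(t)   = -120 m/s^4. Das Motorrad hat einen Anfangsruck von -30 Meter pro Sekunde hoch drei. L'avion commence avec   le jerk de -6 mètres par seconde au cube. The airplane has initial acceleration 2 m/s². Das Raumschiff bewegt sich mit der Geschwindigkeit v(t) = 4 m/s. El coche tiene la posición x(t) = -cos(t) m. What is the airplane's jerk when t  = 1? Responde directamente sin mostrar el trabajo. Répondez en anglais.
The answer is -126.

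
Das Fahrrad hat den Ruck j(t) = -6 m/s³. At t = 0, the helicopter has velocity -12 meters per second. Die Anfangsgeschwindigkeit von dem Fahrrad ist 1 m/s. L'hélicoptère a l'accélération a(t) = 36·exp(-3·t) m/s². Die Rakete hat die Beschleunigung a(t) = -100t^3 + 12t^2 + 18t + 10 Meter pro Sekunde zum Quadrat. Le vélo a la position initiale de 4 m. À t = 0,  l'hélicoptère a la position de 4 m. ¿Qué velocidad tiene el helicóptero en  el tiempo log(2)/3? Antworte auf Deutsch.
Wir müssen unsere Gleichung für die Beschleunigung a(t) = 36·exp(-3·t) 1-mal integrieren. Mit ∫a(t)dt und Anwendung von v(0) = -12, finden wir v(t) = -12·exp(-3·t). Aus der Gleichung für die Geschwindigkeit v(t) = -12·exp(-3·t), setzen wir t = log(2)/3 ein und erhalten v = -6.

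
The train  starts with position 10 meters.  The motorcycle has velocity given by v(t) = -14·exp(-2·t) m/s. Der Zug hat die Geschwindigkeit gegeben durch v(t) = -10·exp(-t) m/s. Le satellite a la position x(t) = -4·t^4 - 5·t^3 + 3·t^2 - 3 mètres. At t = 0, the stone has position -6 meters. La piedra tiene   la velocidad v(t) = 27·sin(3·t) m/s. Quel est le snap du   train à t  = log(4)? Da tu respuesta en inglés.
To solve this, we need to take 3 derivatives of our velocity equation v(t) = -10·exp(-t). Taking d/dt of v(t), we find a(t) = 10·exp(-t). Differentiating acceleration, we get jerk: j(t) = -10·exp(-t). The derivative of jerk gives snap: s(t) = 10·exp(-t). Using s(t) = 10·exp(-t) and substituting t = log(4), we find s = 5/2.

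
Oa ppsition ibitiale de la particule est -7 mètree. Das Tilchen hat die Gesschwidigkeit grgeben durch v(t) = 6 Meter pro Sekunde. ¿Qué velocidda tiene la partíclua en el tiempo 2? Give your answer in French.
En utilisant v(t) = 6 et en substituant t = 2, nous trouvons v = 6.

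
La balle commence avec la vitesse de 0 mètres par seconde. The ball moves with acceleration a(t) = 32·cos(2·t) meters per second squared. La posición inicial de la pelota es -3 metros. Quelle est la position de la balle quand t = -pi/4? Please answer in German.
Wir müssen unsere Gleichung für die Beschleunigung a(t) = 32·cos(2·t) 2-mal integrieren. Mit ∫a(t)dt und Anwendung von v(0) = 0, finden wir v(t) = 16·sin(2·t). Die Stammfunktion von der Geschwindigkeit, mit x(0) = -3, ergibt die Position: x(t) = 5 - 8·cos(2·t). Mit x(t) = 5 - 8·cos(2·t) und Einsetzen von t = -pi/4, finden wir x = 5.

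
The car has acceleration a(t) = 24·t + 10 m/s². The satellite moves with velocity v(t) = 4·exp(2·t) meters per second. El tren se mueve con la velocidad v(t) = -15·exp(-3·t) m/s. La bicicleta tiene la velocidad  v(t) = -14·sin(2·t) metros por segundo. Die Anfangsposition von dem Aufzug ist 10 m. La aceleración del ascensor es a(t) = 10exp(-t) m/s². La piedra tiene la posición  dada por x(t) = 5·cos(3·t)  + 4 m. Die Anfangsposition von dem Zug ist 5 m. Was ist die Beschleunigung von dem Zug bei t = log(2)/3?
Um dies zu lösen, müssen wir 1 Ableitung unserer Gleichung für die Geschwindigkeit v(t) = -15·exp(-3·t) nehmen. Mit d/dt von v(t) finden wir a(t) = 45·exp(-3·t). Wir haben die Beschleunigung a(t) = 45·exp(-3·t). Durch Einsetzen von t = log(2)/3: a(log(2)/3) = 45/2.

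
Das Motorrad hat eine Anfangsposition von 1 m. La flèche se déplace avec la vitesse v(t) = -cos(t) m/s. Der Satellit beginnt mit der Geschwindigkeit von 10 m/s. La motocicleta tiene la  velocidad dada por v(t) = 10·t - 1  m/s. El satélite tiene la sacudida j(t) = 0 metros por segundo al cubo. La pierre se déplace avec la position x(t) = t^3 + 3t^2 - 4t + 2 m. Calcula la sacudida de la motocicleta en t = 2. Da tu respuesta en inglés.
Starting from velocity v(t) = 10·t - 1, we take 2 derivatives. Taking d/dt of v(t), we find a(t) = 10. Differentiating acceleration, we get jerk: j(t) = 0. From the given jerk equation j(t) = 0, we substitute t = 2 to get j = 0.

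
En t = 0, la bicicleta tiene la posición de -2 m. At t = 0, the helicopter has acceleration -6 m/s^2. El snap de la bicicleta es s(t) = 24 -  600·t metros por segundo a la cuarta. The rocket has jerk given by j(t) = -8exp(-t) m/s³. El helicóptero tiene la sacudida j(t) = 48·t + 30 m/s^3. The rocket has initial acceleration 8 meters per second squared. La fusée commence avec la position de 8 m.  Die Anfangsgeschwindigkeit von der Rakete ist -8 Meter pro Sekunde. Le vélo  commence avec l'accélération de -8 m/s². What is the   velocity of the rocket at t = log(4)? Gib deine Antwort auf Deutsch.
Wir müssen das Integral unserer Gleichung für den Ruck j(t) = -8·exp(-t) 2-mal finden. Die Stammfunktion von dem Ruck, mit a(0) = 8, ergibt die Beschleunigung: a(t) = 8·exp(-t). Die Stammfunktion von der Beschleunigung ist die Geschwindigkeit. Mit v(0) = -8 erhalten wir v(t) = -8·exp(-t). Wir haben die Geschwindigkeit v(t) = -8·exp(-t). Durch Einsetzen von t = log(4): v(log(4)) = -2.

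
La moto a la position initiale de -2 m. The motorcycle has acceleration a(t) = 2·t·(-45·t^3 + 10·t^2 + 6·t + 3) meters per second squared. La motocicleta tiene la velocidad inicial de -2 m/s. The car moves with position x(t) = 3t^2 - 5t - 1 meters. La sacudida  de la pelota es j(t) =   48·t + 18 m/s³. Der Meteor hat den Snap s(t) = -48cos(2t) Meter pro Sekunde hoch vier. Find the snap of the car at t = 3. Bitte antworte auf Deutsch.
Um dies zu lösen, müssen wir 4 Ableitungen unserer Gleichung für die Position x(t) = 3·t^2 - 5·t - 1 nehmen. Die Ableitung von der Position ergibt die Geschwindigkeit: v(t) = 6·t - 5. Mit d/dt von v(t) finden wir a(t) = 6. Die Ableitung von der Beschleunigung ergibt den Ruck: j(t) = 0. Durch Ableiten von dem Ruck erhalten wir den Snap: s(t) = 0. Mit s(t) = 0 und Einsetzen von t = 3, finden wir s = 0.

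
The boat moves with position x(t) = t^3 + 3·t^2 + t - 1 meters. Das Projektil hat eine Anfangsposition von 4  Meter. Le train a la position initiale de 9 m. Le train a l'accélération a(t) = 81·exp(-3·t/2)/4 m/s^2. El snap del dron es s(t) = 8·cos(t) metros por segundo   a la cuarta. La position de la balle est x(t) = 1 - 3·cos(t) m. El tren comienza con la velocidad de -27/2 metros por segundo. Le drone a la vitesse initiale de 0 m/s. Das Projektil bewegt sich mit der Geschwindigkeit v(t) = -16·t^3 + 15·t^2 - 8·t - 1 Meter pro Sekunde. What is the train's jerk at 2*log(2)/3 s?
Starting from acceleration a(t) = 81·exp(-3·t/2)/4, we take 1 derivative. Taking d/dt of a(t), we find j(t) = -243·exp(-3·t/2)/8. Using j(t) = -243·exp(-3·t/2)/8 and substituting t = 2*log(2)/3, we find j = -243/16.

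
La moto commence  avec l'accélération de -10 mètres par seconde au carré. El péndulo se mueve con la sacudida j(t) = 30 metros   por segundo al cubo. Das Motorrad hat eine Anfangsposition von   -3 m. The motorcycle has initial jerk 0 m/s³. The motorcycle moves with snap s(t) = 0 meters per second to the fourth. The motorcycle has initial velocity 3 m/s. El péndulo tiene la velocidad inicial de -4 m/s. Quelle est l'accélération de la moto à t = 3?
Nous devons intégrer notre équation du snap s(t) = 0 2 fois. En prenant ∫s(t)dt et en appliquant j(0) = 0, nous trouvons j(t) = 0. En prenant ∫j(t)dt et en appliquant a(0) = -10, nous trouvons a(t) = -10. En utilisant a(t) = -10 et en substituant t = 3, nous trouvons a = -10.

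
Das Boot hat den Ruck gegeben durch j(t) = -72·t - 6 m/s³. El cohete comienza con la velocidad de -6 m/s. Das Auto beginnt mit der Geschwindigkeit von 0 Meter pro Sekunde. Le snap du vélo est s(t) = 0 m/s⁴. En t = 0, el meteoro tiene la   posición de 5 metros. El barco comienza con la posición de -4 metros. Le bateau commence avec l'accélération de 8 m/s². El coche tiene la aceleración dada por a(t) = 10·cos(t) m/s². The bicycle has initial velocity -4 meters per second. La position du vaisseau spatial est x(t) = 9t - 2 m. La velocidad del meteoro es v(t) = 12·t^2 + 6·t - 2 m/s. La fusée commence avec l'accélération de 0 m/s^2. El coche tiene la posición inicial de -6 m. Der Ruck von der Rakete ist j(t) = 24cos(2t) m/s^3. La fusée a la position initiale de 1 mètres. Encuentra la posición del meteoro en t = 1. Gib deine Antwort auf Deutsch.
Wir müssen unsere Gleichung für die Geschwindigkeit v(t) = 12·t^2 + 6·t - 2 1-mal integrieren. Das Integral von der Geschwindigkeit, mit x(0) = 5, ergibt die Position: x(t) = 4·t^3 + 3·t^2 - 2·t + 5. Mit x(t) = 4·t^3 + 3·t^2 - 2·t + 5 und Einsetzen von t = 1, finden wir x = 10.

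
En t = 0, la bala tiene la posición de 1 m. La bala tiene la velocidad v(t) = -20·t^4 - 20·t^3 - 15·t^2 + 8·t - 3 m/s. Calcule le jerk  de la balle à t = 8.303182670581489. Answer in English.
Starting from velocity v(t) = -20·t^4 - 20·t^3 - 15·t^2 + 8·t - 3, we take 2 derivatives. Taking d/dt of v(t), we find a(t) = -80·t^3 - 60·t^2 - 30·t + 8. Differentiating acceleration, we get jerk: j(t) = -240·t^2 - 120·t - 30. From the given jerk equation j(t) = -240·t^2 - 120·t - 30, we substitute t = 8.303182670581489 to get j = -17572.6641111205.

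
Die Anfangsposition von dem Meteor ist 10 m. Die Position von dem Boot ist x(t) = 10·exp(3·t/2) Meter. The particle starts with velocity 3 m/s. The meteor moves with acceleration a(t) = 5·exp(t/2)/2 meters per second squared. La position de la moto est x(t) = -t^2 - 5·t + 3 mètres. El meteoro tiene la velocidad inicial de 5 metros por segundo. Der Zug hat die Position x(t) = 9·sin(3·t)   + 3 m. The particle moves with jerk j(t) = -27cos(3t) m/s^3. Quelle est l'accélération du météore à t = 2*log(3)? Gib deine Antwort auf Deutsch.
Mit a(t) = 5·exp(t/2)/2 und Einsetzen von t = 2*log(3), finden wir a = 15/2.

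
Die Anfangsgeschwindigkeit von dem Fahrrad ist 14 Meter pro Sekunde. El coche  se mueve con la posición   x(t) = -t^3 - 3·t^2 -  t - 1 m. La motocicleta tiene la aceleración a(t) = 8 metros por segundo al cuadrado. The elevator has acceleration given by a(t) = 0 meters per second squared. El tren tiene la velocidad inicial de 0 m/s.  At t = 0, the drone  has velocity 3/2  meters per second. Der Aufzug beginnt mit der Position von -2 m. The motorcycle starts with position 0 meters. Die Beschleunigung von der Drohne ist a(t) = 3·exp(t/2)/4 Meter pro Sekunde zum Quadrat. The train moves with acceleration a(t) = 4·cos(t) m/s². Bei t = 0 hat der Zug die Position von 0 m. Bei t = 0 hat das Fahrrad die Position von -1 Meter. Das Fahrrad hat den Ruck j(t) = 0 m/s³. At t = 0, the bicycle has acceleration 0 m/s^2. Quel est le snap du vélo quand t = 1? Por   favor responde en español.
Partiendo de la sacudida j(t) = 0, tomamos 1 derivada. Derivando la sacudida, obtenemos el snap: s(t) = 0. De la ecuación del snap s(t) = 0, sustituimos t = 1 para obtener s = 0.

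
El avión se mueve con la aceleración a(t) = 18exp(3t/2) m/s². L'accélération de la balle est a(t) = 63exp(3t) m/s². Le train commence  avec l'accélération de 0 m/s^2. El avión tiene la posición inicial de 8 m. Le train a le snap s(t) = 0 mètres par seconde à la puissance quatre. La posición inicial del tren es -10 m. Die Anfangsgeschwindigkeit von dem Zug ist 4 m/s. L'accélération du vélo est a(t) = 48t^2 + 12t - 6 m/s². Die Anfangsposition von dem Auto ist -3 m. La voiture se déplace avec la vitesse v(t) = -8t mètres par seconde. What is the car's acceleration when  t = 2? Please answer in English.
We must differentiate our velocity equation v(t) = -8·t 1 time. Taking d/dt of v(t), we find a(t) = -8. We have acceleration a(t) = -8. Substituting t = 2: a(2) = -8.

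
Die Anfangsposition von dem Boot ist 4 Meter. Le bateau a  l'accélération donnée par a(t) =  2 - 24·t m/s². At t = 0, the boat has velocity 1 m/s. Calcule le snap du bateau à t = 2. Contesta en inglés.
To solve this, we need to take 2 derivatives of our acceleration equation a(t) = 2 - 24·t. Differentiating acceleration, we get jerk: j(t) = -24. The derivative of jerk gives snap: s(t) = 0. Using s(t) = 0 and substituting t = 2, we find s = 0.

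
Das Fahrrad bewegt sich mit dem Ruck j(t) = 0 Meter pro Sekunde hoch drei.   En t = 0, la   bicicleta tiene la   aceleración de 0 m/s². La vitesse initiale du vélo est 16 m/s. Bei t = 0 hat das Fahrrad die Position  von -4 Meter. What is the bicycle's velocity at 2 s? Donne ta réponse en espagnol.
Partiendo de la sacudida j(t) = 0, tomamos 2 antiderivadas. Tomando ∫j(t)dt y aplicando a(0) = 0, encontramos a(t) = 0. La antiderivada de la aceleración, con v(0) = 16, da la velocidad: v(t) = 16. De la ecuación de la velocidad v(t) = 16, sustituimos t = 2 para obtener v = 16.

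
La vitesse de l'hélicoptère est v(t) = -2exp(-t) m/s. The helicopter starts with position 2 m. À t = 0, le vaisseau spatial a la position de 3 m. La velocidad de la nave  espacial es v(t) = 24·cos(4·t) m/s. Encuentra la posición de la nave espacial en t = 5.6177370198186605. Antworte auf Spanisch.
Partiendo de la velocidad v(t) = 24·cos(4·t), tomamos 1 antiderivada. Tomando ∫v(t)dt y aplicando x(0) = 3, encontramos x(t) = 6·sin(4·t) + 3. Usando x(t) = 6·sin(4·t) + 3 y sustituyendo t = 5.6177370198186605, encontramos x = 0.230392035259309.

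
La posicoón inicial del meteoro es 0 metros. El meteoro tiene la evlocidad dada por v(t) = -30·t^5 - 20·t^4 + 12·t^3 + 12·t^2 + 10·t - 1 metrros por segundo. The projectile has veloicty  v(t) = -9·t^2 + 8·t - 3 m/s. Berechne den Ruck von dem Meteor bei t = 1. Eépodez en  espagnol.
Partiendo de la velocidad v(t) = -30·t^5 - 20·t^4 + 12·t^3 + 12·t^2 + 10·t - 1, tomamos 2 derivadas. Derivando la velocidad, obtenemos la aceleración: a(t) = -150·t^4 - 80·t^3 + 36·t^2 + 24·t + 10. Tomando d/dt de a(t), encontramos j(t) = -600·t^3 - 240·t^2 + 72·t + 24. De la ecuación de la sacudida j(t) = -600·t^3 - 240·t^2 + 72·t + 24, sustituimos t = 1 para obtener j = -744.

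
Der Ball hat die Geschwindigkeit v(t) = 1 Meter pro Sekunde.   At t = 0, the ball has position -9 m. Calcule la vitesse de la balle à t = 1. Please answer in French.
De l'équation de la vitesse v(t) = 1, nous substituons t = 1 pour obtenir v = 1.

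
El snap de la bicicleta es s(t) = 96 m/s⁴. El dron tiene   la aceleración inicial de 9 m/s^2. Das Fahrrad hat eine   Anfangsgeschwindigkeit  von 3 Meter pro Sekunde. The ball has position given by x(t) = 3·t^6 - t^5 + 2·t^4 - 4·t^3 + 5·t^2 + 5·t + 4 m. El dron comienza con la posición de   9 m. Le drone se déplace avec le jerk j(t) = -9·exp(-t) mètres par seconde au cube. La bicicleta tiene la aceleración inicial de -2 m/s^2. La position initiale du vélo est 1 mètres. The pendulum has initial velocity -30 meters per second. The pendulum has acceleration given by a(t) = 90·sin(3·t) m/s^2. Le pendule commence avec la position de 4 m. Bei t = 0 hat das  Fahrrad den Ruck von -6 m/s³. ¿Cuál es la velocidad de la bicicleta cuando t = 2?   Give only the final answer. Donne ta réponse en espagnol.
v(2) = 115.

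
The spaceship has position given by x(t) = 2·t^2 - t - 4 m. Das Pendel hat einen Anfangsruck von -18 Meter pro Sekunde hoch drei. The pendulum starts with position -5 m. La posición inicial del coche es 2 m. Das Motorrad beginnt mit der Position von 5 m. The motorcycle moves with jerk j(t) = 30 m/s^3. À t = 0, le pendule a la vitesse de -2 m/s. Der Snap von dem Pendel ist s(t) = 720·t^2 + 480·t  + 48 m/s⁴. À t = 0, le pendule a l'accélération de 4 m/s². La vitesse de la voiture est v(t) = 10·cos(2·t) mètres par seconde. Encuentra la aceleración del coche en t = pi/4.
Debemos derivar nuestra ecuación de la velocidad v(t) = 10·cos(2·t) 1 vez. Derivando la velocidad, obtenemos la aceleración: a(t) = -20·sin(2·t). Tenemos la aceleración a(t) = -20·sin(2·t). Sustituyendo t = pi/4: a(pi/4) = -20.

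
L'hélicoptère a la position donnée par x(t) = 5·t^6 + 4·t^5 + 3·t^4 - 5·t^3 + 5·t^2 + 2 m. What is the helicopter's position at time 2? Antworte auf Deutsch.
Mit x(t) = 5·t^6 + 4·t^5 + 3·t^4 - 5·t^3 + 5·t^2 + 2 und Einsetzen von t = 2, finden wir x = 478.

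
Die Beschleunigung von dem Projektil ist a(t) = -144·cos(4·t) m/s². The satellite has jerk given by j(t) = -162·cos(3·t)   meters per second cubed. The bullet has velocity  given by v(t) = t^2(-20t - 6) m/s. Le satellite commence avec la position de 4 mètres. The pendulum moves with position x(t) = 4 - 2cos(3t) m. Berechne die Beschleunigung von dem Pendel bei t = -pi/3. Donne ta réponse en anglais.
Starting from position x(t) = 4 - 2·cos(3·t), we take 2 derivatives. Taking d/dt of x(t), we find v(t) = 6·sin(3·t). The derivative of velocity gives acceleration: a(t) = 18·cos(3·t). We have acceleration a(t) = 18·cos(3·t). Substituting t = -pi/3: a(-pi/3) = -18.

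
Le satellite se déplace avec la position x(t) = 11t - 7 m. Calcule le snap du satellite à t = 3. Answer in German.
Ausgehend von der Position x(t) = 11·t - 7, nehmen wir 4 Ableitungen. Mit d/dt von x(t) finden wir v(t) = 11. Durch Ableiten von der Geschwindigkeit erhalten wir die Beschleunigung: a(t) = 0. Durch Ableiten von der Beschleunigung erhalten wir den Ruck: j(t) = 0. Mit d/dt von j(t) finden wir s(t) = 0. Wir haben den Snap s(t) = 0. Durch Einsetzen von t = 3: s(3) = 0.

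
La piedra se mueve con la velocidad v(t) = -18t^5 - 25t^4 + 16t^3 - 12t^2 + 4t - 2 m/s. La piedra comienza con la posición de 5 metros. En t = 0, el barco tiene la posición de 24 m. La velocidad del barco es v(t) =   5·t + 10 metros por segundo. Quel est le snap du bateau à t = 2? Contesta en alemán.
Wir müssen unsere Gleichung für die Geschwindigkeit v(t) = 5·t + 10 3-mal ableiten. Durch Ableiten von der Geschwindigkeit erhalten wir die Beschleunigung: a(t) = 5. Durch Ableiten von der Beschleunigung erhalten wir den Ruck: j(t) = 0. Durch Ableiten von dem Ruck erhalten wir den Snap: s(t) = 0. Aus der Gleichung für den Snap s(t) = 0, setzen wir t = 2 ein und erhalten s = 0.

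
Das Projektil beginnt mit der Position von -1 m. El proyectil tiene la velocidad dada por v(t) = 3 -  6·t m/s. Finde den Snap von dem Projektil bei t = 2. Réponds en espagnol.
Debemos derivar nuestra ecuación de la velocidad v(t) = 3 - 6·t 3 veces. Tomando d/dt de v(t), encontramos a(t) = -6. Derivando la aceleración, obtenemos la sacudida: j(t) = 0. La derivada de la sacudida da el snap: s(t) = 0. Usando s(t) = 0 y sustituyendo t = 2, encontramos s = 0.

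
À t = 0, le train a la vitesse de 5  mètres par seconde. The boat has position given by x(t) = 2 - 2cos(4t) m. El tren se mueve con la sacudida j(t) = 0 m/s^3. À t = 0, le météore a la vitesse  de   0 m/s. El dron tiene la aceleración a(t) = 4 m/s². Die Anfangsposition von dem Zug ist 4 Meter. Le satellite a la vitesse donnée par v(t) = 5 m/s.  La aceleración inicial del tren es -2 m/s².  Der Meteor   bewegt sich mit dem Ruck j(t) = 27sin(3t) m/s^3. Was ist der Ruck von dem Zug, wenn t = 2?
Aus der Gleichung für den Ruck j(t) = 0, setzen wir t = 2 ein und erhalten j = 0.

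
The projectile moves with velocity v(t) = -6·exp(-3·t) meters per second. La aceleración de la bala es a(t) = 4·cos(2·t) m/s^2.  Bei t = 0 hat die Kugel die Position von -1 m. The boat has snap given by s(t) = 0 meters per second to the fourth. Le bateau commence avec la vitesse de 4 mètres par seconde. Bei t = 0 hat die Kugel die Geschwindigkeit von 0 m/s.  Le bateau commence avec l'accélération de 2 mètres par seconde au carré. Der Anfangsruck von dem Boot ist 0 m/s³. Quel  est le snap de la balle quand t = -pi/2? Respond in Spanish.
Partiendo de la aceleración a(t) = 4·cos(2·t), tomamos 2 derivadas. Derivando la aceleración, obtenemos la sacudida: j(t) = -8·sin(2·t). La derivada de la sacudida da el snap: s(t) = -16·cos(2·t). Tenemos el snap s(t) = -16·cos(2·t). Sustituyendo t = -pi/2: s(-pi/2) = 16.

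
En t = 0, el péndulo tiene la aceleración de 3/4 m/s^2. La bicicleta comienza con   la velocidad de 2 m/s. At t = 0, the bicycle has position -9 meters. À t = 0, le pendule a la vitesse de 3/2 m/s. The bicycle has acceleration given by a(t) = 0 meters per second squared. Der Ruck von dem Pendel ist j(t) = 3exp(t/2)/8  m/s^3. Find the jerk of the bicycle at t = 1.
Starting from acceleration a(t) = 0, we take 1 derivative. Differentiating acceleration, we get jerk: j(t) = 0. From the given jerk equation j(t) = 0, we substitute t = 1 to get j = 0.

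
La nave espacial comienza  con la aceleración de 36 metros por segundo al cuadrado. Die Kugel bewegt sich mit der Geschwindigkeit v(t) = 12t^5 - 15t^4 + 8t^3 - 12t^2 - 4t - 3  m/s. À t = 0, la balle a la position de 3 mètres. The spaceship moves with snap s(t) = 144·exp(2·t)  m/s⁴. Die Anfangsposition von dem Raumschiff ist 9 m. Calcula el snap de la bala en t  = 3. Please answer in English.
Starting from velocity v(t) = 12·t^5 - 15·t^4 + 8·t^3 - 12·t^2 - 4·t - 3, we take 3 derivatives. The derivative of velocity gives acceleration: a(t) = 60·t^4 - 60·t^3 + 24·t^2 - 24·t - 4. Differentiating acceleration, we get jerk: j(t) = 240·t^3 - 180·t^2 + 48·t - 24. The derivative of jerk gives snap: s(t) = 720·t^2 - 360·t + 48. We have snap s(t) = 720·t^2 - 360·t + 48. Substituting t = 3: s(3) = 5448.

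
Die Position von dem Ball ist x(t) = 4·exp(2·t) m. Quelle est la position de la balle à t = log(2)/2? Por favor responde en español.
Tenemos la posición x(t) = 4·exp(2·t). Sustituyendo t = log(2)/2: x(log(2)/2) = 8.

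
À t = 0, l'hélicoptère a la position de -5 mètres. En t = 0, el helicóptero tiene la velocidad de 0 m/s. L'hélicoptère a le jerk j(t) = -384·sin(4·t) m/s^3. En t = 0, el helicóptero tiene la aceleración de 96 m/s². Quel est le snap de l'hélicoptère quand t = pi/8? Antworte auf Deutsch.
Um dies zu lösen, müssen wir 1 Ableitung unserer Gleichung für den Ruck j(t) = -384·sin(4·t) nehmen. Mit d/dt von j(t) finden wir s(t) = -1536·cos(4·t). Wir haben den Snap s(t) = -1536·cos(4·t). Durch Einsetzen von t = pi/8: s(pi/8) = 0.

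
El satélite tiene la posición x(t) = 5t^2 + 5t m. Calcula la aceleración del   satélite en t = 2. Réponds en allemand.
Ausgehend von der Position x(t) = 5·t^2 + 5·t, nehmen wir 2 Ableitungen. Die Ableitung von der Position ergibt die Geschwindigkeit: v(t) = 10·t + 5. Durch Ableiten von der Geschwindigkeit erhalten wir die Beschleunigung: a(t) = 10. Mit a(t) = 10 und Einsetzen von t = 2, finden wir a = 10.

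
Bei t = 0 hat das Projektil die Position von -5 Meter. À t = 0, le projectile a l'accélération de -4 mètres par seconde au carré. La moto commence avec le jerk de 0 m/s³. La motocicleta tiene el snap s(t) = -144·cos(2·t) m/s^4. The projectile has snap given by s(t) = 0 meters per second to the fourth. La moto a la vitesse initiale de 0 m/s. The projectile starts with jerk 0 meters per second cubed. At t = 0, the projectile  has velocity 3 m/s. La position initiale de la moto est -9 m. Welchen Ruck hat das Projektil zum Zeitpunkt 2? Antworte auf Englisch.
We need to integrate our snap equation s(t) = 0 1 time. The integral of snap, with j(0) = 0, gives jerk: j(t) = 0. We have jerk j(t) = 0. Substituting t = 2: j(2) = 0.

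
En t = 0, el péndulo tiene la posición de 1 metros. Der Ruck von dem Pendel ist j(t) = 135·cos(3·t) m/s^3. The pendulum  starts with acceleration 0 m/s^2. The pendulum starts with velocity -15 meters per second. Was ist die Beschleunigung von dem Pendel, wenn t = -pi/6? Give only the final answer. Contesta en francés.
a(-pi/6) = -45.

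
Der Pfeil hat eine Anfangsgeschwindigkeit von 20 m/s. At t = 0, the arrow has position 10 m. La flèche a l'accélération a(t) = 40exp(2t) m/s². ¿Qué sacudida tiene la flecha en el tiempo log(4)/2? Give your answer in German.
Wir müssen unsere Gleichung für die Beschleunigung a(t) = 40·exp(2·t) 1-mal ableiten. Durch Ableiten von der Beschleunigung erhalten wir den Ruck: j(t) = 80·exp(2·t). Mit j(t) = 80·exp(2·t) und Einsetzen von t = log(4)/2, finden wir j = 320.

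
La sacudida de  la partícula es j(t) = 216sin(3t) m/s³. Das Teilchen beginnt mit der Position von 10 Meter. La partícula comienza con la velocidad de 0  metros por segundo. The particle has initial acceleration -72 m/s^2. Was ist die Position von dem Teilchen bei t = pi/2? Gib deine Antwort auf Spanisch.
Debemos encontrar la antiderivada de nuestra ecuación de la sacudida j(t) = 216·sin(3·t) 3 veces. Tomando ∫j(t)dt y aplicando a(0) = -72, encontramos a(t) = -72·cos(3·t). La antiderivada de la aceleración, con v(0) = 0, da la velocidad: v(t) = -24·sin(3·t). Integrando la velocidad y usando la condición inicial x(0) = 10, obtenemos x(t) = 8·cos(3·t) + 2. Tenemos la posición x(t) = 8·cos(3·t) + 2. Sustituyendo t = pi/2: x(pi/2) = 2.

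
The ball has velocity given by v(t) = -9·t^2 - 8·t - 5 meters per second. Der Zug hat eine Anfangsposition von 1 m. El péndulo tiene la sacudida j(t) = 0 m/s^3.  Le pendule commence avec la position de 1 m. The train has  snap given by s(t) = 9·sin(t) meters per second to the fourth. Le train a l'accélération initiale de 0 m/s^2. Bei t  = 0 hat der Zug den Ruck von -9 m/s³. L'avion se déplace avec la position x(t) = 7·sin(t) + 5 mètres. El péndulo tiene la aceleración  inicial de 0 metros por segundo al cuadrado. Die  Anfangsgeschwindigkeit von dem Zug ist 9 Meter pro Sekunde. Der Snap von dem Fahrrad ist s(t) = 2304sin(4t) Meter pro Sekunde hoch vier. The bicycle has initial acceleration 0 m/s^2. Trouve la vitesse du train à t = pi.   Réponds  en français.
En partant du snap s(t) = 9·sin(t), nous prenons 3 intégrales. En intégrant le snap et en utilisant la condition initiale j(0) = -9, nous obtenons j(t) = -9·cos(t). En intégrant le jerk et en utilisant la condition initiale a(0) = 0, nous obtenons a(t) = -9·sin(t). La primitive de l'accélération est la vitesse. En utilisant v(0) = 9, nous obtenons v(t) = 9·cos(t). Nous avons la vitesse v(t) = 9·cos(t). En substituant t = pi: v(pi) = -9.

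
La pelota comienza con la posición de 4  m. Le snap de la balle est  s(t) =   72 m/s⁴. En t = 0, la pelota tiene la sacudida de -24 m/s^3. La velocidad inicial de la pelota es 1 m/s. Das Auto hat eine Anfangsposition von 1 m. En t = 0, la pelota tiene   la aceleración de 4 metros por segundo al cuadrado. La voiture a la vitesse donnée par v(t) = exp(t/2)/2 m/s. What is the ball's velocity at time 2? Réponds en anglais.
We need to integrate our snap equation s(t) = 72 3 times. The integral of snap, with j(0) = -24, gives jerk: j(t) = 72·t - 24. The integral of jerk, with a(0) = 4, gives acceleration: a(t) = 36·t^2 - 24·t + 4. Integrating acceleration and using the initial condition v(0) = 1, we get v(t) = 12·t^3 - 12·t^2 + 4·t + 1. From the given velocity equation v(t) = 12·t^3 - 12·t^2 + 4·t + 1, we substitute t = 2 to get v = 57.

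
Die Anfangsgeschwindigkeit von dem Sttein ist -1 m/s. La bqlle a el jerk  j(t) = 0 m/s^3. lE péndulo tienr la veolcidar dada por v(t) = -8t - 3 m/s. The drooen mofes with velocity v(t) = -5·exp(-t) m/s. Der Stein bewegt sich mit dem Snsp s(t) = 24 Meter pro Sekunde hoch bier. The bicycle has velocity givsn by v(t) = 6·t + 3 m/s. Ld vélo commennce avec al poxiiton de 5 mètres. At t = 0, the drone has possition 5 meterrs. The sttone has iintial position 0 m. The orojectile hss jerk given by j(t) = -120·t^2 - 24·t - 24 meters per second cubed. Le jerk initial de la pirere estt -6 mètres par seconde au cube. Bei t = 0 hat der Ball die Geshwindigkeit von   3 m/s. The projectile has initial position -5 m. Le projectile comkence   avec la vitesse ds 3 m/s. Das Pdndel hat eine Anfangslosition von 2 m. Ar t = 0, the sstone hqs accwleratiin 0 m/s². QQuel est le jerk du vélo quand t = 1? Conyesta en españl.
Partiendo de la velocidad v(t) = 6·t + 3, tomamos 2 derivadas. La derivada de la velocidad da la aceleración: a(t) = 6. La derivada de la aceleración da la sacudida: j(t) = 0. De la ecuación de la sacudida j(t) = 0, sustituimos t = 1 para obtener j = 0.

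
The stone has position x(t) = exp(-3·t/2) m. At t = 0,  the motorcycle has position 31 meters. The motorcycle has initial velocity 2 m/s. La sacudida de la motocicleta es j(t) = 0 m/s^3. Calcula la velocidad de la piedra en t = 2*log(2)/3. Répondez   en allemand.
Um dies zu lösen, müssen wir 1 Ableitung unserer Gleichung für die Position x(t) = exp(-3·t/2) nehmen. Die Ableitung von der Position ergibt die Geschwindigkeit: v(t) = -3·exp(-3·t/2)/2. Aus der Gleichung für die Geschwindigkeit v(t) = -3·exp(-3·t/2)/2, setzen wir t = 2*log(2)/3 ein und erhalten v = -3/4.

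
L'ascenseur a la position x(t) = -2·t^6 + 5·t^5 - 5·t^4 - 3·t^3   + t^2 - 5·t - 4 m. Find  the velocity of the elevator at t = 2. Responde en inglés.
Starting from position x(t) = -2·t^6 + 5·t^5 - 5·t^4 - 3·t^3 + t^2 - 5·t - 4, we take 1 derivative. The derivative of position gives velocity: v(t) = -12·t^5 + 25·t^4 - 20·t^3 - 9·t^2 + 2·t - 5. We have velocity v(t) = -12·t^5 + 25·t^4 - 20·t^3 - 9·t^2 + 2·t - 5. Substituting t = 2: v(2) = -181.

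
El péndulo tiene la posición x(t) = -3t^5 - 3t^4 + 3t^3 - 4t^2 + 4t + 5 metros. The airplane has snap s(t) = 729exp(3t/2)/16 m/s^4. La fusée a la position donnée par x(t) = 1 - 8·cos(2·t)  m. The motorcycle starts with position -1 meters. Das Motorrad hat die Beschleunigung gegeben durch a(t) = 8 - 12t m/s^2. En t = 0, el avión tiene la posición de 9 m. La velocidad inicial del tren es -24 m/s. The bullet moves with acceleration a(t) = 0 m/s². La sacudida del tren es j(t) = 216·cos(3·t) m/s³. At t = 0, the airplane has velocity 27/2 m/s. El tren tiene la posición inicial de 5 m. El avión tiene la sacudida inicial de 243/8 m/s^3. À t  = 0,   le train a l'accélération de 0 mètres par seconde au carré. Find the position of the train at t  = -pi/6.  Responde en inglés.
To find the answer, we compute 3 integrals of j(t) = 216·cos(3·t). Taking ∫j(t)dt and applying a(0) = 0, we find a(t) = 72·sin(3·t). Integrating acceleration and using the initial condition v(0) = -24, we get v(t) = -24·cos(3·t). The antiderivative of velocity is position. Using x(0) = 5, we get x(t) = 5 - 8·sin(3·t). Using x(t) = 5 - 8·sin(3·t) and substituting t = -pi/6, we find x = 13.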